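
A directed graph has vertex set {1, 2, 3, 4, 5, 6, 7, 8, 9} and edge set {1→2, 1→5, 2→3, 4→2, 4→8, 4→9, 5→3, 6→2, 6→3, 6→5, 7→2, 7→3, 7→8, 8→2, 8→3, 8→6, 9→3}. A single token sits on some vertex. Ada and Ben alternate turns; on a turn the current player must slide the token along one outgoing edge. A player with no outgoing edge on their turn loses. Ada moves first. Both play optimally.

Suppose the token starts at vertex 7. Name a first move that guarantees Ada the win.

Move to 3.

Positions with no move are L. A position that does have a move is losing for the player to move precisely when every available move leads to a winning position for the opponent. Fill in the labels:
Every edge goes from a vertex to one that appears earlier in the order 3, 5, 2, 1, 6, 8, 7, 9, 4, so processing vertices in that order labels each vertex after all of its successors.
3: no outgoing edge → L
5: reaches L-position 3 → W
2: reaches L-position 3 → W
1: only reaches 2(W), 5(W), all W → L
6: reaches L-position 3 → W
8: reaches L-position 3 → W
7: reaches L-position 3 → W
9: reaches L-position 3 → W
4: only reaches 9(W), 8(W), 2(W), all W → L
From 7, the L positions reachable in one move are: 3.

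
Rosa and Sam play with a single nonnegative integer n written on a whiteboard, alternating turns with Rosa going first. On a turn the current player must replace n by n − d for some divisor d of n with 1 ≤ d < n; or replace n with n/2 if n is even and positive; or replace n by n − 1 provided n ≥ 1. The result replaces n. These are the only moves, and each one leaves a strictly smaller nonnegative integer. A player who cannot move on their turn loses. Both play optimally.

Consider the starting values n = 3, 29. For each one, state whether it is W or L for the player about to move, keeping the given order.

3: W, 29: L

Label each position W (a win for the player to move) or L (a loss). A position with no legal move is L; any other position is W exactly when some move reaches an L, and L when every move reaches a W.
n=0: no move → L
n=1: →0(L), so W
n=2: →1(W) only, which is W, so L
n=3: →2(L), so W
n=4: →2(L), so W
n=5: →4(W) only, which is W, so L
n=6: →5(L), so W
n=7: →6(W) only, which is W, so L
n=8: →7(L), so W
n=9: →6(W), 8(W) — all W, so L
n=10: →5(L), so W
n=11: →10(W) only, which is W, so L
n=12: →9(L), so W
n=13: →12(W) only, which is W, so L
n=14: →7(L), so W
n=15: →10(W), 12(W), 14(W) — all W, so L
n=16: →15(L), so W
n=17: →16(W) only, which is W, so L
n=18: →9(L), so W
n=19: →18(W) only, which is W, so L
n=20: →15(L), so W
n=21: →14(W), 18(W), 20(W) — all W, so L
n=22: →11(L), so W
n=23: →22(W) only, which is W, so L
n=24: →21(L), so W
n=25: →20(W), 24(W) — all W, so L
n=26: →13(L), so W
n=27: →18(W), 24(W), 26(W) — all W, so L
n=28: →21(L), so W
n=29: →28(W) only, which is W, so L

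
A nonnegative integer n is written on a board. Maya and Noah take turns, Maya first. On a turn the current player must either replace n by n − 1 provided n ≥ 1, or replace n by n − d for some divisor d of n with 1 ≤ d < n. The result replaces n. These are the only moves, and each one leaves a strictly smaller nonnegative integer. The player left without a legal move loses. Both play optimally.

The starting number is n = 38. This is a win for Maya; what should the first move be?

Move to 19.

Work bottom-up. With no move the player to move loses. Otherwise the position is W if at least one move leads to an L position for the opponent, and L if every move leads to a W.
n=0: no move → L
n=1: can move to 0, which is L ⇒ W
n=2: the only move is to 1(W), a W ⇒ L
n=3: can move to 2, which is L ⇒ W
n=4: can move to 2, which is L ⇒ W
n=5: the only move is to 4(W), a W ⇒ L
n=6: can move to 5, which is L ⇒ W
n=7: the only move is to 6(W), a W ⇒ L
n=8: can move to 7, which is L ⇒ W
n=9: moves to 6(W), 8(W); every one is W ⇒ L
n=10: can move to 5, which is L ⇒ W
n=11: the only move is to 10(W), a W ⇒ L
n=12: can move to 9, which is L ⇒ W
n=13: the only move is to 12(W), a W ⇒ L
n=14: can move to 7, which is L ⇒ W
n=15: moves to 10(W), 12(W), 14(W); every one is W ⇒ L
n=16: can move to 15, which is L ⇒ W
n=17: the only move is to 16(W), a W ⇒ L
n=18: can move to 9, which is L ⇒ W
n=19: the only move is to 18(W), a W ⇒ L
n=20: can move to 15, which is L ⇒ W
n=21: moves to 14(W), 18(W), 20(W); every one is W ⇒ L
n=22: can move to 11, which is L ⇒ W
n=23: the only move is to 22(W), a W ⇒ L
n=24: can move to 21, which is L ⇒ W
n=25: moves to 20(W), 24(W); every one is W ⇒ L
n=26: can move to 13, which is L ⇒ W
n=27: moves to 18(W), 24(W), 26(W); every one is W ⇒ L
n=28: can move to 21, which is L ⇒ W
n=29: the only move is to 28(W), a W ⇒ L
n=30: can move to 15, which is L ⇒ W
n=31: the only move is to 30(W), a W ⇒ L
n=32: can move to 31, which is L ⇒ W
n=33: moves to 22(W), 30(W), 32(W); every one is W ⇒ L
n=34: can move to 17, which is L ⇒ W
n=35: moves to 28(W), 30(W), 34(W); every one is W ⇒ L
n=36: can move to 27, which is L ⇒ W
n=37: the only move is to 36(W), a W ⇒ L
n=38: can move to 19, which is L ⇒ W
From 38, the L positions reachable in one move are: 19, 37. Any move reaching one of these is winning.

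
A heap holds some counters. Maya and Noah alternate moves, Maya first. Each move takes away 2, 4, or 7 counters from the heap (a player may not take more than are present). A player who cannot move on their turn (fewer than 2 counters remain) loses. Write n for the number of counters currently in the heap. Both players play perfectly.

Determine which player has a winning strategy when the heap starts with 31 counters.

Use the standard recursion: the mover loses at a terminal position; elsewhere, the mover wins exactly when some move hands the opponent an L position.
n=0: no move → L
n=1: no move → L
n=2: →0(L), so W
n=3: →1(L), so W
n=4: →0(L), so W
n=5: →1(L), so W
n=6: →4(W), 2(W) — all W, so L
n=7: →0(L), so W
n=8: →6(L), so W
n=9: →7(W), 5(W), 2(W) — all W, so L
n=10: →6(L), so W
n=11: →9(L), so W
n=12: →10(W), 8(W), 5(W) — all W, so L
n=13: →9(L), so W
n=14: →12(L), so W
n=15: →13(W), 11(W), 8(W) — all W, so L
n=16: →12(L), so W
n=17: →15(L), so W
n=18: →16(W), 14(W), 11(W) — all W, so L
n=19: →15(L), so W
n=20: →18(L), so W
n=21: →19(W), 17(W), 14(W) — all W, so L
n=22: →18(L), so W
n=23: →21(L), so W
n=24: →22(W), 20(W), 17(W) — all W, so L
n=25: →21(L), so W
n=26: →24(L), so W
n=27: →25(W), 23(W), 20(W) — all W, so L
n=28: →24(L), so W
n=29: →27(L), so W
n=30: →28(W), 26(W), 23(W) — all W, so L
n=31: →27(L), so W
From 31 Maya can remove 4, leaving 27, reaching an L position.

Maya wins.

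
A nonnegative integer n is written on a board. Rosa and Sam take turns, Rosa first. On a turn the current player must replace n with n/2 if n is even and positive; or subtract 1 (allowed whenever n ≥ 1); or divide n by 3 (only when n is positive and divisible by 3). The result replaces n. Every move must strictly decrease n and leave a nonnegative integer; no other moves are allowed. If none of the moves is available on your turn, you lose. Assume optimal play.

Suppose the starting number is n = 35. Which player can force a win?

Rosa wins.

Classify positions by backward induction: terminal positions (no move available) are L. From any other position, the mover wins iff some move reaches an L.
n=0: no move → L
n=1: W (go to 0, an L position)
n=2: L (sole option 1(W) is W)
n=3: W (go to 2, an L position)
n=4: W (go to 2, an L position)
n=5: L (sole option 4(W) is W)
n=6: W (go to 2, an L position)
n=7: L (sole option 6(W) is W)
n=8: W (go to 7, an L position)
n=9: L (options 3(W), 8(W) are all W)
n=10: W (go to 5, an L position)
n=11: L (sole option 10(W) is W)
n=12: W (go to 11, an L position)
n=13: L (sole option 12(W) is W)
n=14: W (go to 7, an L position)
n=15: W (go to 5, an L position)
n=16: L (options 8(W), 15(W) are all W)
n=17: W (go to 16, an L position)
n=18: W (go to 9, an L position)
n=19: L (sole option 18(W) is W)
n=20: W (go to 19, an L position)
n=21: W (go to 7, an L position)
n=22: W (go to 11, an L position)
n=23: L (sole option 22(W) is W)
n=24: W (go to 23, an L position)
n=25: L (sole option 24(W) is W)
n=26: W (go to 13, an L position)
n=27: W (go to 9, an L position)
n=28: L (options 14(W), 27(W) are all W)
n=29: W (go to 28, an L position)
n=30: L (options 10(W), 15(W), 29(W) are all W)
n=31: W (go to 30, an L position)
n=32: W (go to 16, an L position)
n=33: W (go to 11, an L position)
n=34: L (options 17(W), 33(W) are all W)
n=35: W (go to 34, an L position)
The starting position 35 is W: Rosa should move to 34, handing over an L position.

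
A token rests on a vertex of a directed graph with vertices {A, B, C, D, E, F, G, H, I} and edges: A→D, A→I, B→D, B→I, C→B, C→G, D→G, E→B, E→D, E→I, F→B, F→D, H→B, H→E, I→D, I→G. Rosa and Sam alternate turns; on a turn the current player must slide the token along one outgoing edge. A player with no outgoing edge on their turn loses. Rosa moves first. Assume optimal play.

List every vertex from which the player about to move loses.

Use the standard recursion: the mover loses at a terminal position; elsewhere, the mover wins exactly when some move hands the opponent an L position.
Every edge goes from a vertex to one that appears earlier in the order G, D, I, A, B, F, C, E, H, so processing vertices in that order labels each vertex after all of its successors.
G: no outgoing edge → L
D: can move to G, which is L ⇒ W
I: can move to G, which is L ⇒ W
A: moves to I(W), D(W); every one is W ⇒ L
B: moves to I(W), D(W); every one is W ⇒ L
F: can move to B, which is L ⇒ W
C: can move to B, which is L ⇒ W
E: can move to B, which is L ⇒ W
H: can move to B, which is L ⇒ W
Reading off the rows marked L gives the requested list; there are 3 such vertices.

A, B, G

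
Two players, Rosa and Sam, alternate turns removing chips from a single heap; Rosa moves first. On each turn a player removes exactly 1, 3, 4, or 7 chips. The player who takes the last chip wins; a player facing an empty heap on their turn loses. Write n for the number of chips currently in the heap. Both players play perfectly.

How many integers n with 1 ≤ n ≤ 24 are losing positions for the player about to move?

6

Label each position W (a win for the player to move) or L (a loss). A position with no legal move is L; any other position is W exactly when some move reaches an L, and L when every move reaches a W.
n=0: no move → L
n=1: →0(L), so W
n=2: →1(W) only, which is W, so L
n=3: →2(L), so W
n=4: →0(L), so W
n=5: →2(L), so W
n=6: →2(L), so W
n=7: →0(L), so W
n=8: →7(W), 5(W), 4(W), 1(W) — all W, so L
n=9: →8(L), so W
n=10: →9(W), 7(W), 6(W), 3(W) — all W, so L
n=11: →10(L), so W
n=12: →8(L), so W
n=13: →10(L), so W
n=14: →10(L), so W
n=15: →8(L), so W
n=16: →15(W), 13(W), 12(W), 9(W) — all W, so L
n=17: →16(L), so W
n=18: →17(W), 15(W), 14(W), 11(W) — all W, so L
n=19: →18(L), so W
n=20: →16(L), so W
n=21: →18(L), so W
n=22: →18(L), so W
n=23: →16(L), so W
n=24: →23(W), 21(W), 20(W), 17(W) — all W, so L
L entries with 1 ≤ n ≤ 24 (n=0 is outside the asked range and is not counted): n = 2, 8, 10, 16, 18, 24; that makes 6.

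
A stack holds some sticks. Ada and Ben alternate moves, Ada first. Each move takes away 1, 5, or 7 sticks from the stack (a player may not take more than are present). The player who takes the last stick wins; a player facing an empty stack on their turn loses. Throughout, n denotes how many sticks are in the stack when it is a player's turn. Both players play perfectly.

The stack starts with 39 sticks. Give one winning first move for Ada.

Remove 1, leaving 38.

Classify positions by backward induction: terminal positions (no move available) are L. From any other position, the mover wins iff some move reaches an L.
n=0: no move → L
n=1: can move to 0, which is L ⇒ W
n=2: the only move is to 1(W), a W ⇒ L
n=3: can move to 2, which is L ⇒ W
n=4: the only move is to 3(W), a W ⇒ L
n=5: can move to 4, which is L ⇒ W
n=6: moves to 5(W), 1(W); every one is W ⇒ L
n=7: can move to 6, which is L ⇒ W
n=8: moves to 7(W), 3(W), 1(W); every one is W ⇒ L
n=9: can move to 8, which is L ⇒ W
n=10: moves to 9(W), 5(W), 3(W); every one is W ⇒ L
n=11: can move to 10, which is L ⇒ W
n=12: moves to 11(W), 7(W), 5(W); every one is W ⇒ L
n=13: can move to 12, which is L ⇒ W
n=14: moves to 13(W), 9(W), 7(W); every one is W ⇒ L
n=15: can move to 14, which is L ⇒ W
n=16: moves to 15(W), 11(W), 9(W); every one is W ⇒ L
n=17: can move to 16, which is L ⇒ W
n=18: moves to 17(W), 13(W), 11(W); every one is W ⇒ L
n=19: can move to 18, which is L ⇒ W
n=20: moves to 19(W), 15(W), 13(W); every one is W ⇒ L
n=21: can move to 20, which is L ⇒ W
n=22: moves to 21(W), 17(W), 15(W); every one is W ⇒ L
n=23: can move to 22, which is L ⇒ W
n=24: moves to 23(W), 19(W), 17(W); every one is W ⇒ L
n=25: can move to 24, which is L ⇒ W
n=26: moves to 25(W), 21(W), 19(W); every one is W ⇒ L
n=27: can move to 26, which is L ⇒ W
n=28: moves to 27(W), 23(W), 21(W); every one is W ⇒ L
n=29: can move to 28, which is L ⇒ W
n=30: moves to 29(W), 25(W), 23(W); every one is W ⇒ L
n=31: can move to 30, which is L ⇒ W
n=32: moves to 31(W), 27(W), 25(W); every one is W ⇒ L
n=33: can move to 32, which is L ⇒ W
n=34: moves to 33(W), 29(W), 27(W); every one is W ⇒ L
n=35: can move to 34, which is L ⇒ W
n=36: moves to 35(W), 31(W), 29(W); every one is W ⇒ L
n=37: can move to 36, which is L ⇒ W
n=38: moves to 37(W), 33(W), 31(W); every one is W ⇒ L
n=39: can move to 38, which is L ⇒ W
From 39, the L positions reachable in one move are: 38, 34, 32. Any move reaching one of these is winning.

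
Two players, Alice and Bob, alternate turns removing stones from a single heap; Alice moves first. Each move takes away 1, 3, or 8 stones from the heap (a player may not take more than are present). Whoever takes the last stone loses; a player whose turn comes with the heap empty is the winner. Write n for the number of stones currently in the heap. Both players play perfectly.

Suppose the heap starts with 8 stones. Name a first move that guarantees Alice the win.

Work bottom-up. With no move the player to move wins. Otherwise the position is W if at least one move leads to an L position for the opponent, and L if every move leads to a W.
n=0: no move; the opponent has just taken the last stone and therefore loses → W
n=1: only reaches 0(W), which is W → L
n=2: reaches L-position 1 → W
n=3: only reaches 2(W), 0(W), all W → L
n=4: reaches L-position 3 → W
n=5: only reaches 4(W), 2(W), all W → L
n=6: reaches L-position 5 → W
n=7: only reaches 6(W), 4(W), all W → L
n=8: reaches L-position 7 → W
From 8, the L positions reachable in one move are: 7, 5. Any move reaching one of these is winning.

Remove 1, leaving 7.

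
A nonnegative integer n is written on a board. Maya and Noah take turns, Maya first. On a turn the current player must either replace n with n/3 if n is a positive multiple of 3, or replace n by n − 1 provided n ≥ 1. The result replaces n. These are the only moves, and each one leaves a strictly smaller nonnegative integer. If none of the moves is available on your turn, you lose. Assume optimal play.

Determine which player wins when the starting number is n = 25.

Build the W/L table. Terminal = L. A non-terminal position is W if it has a move to some L; otherwise it is L.
n=0: no move → L
n=1: reaches L-position 0 → W
n=2: only reaches 1(W), which is W → L
n=3: reaches L-position 2 → W
n=4: only reaches 3(W), which is W → L
n=5: reaches L-position 4 → W
n=6: reaches L-position 2 → W
n=7: only reaches 6(W), which is W → L
n=8: reaches L-position 7 → W
n=9: only reaches 3(W), 8(W), all W → L
n=10: reaches L-position 9 → W
n=11: only reaches 10(W), which is W → L
n=12: reaches L-position 4 → W
n=13: only reaches 12(W), which is W → L
n=14: reaches L-position 13 → W
n=15: only reaches 5(W), 14(W), all W → L
n=16: reaches L-position 15 → W
n=17: only reaches 16(W), which is W → L
n=18: reaches L-position 17 → W
n=19: only reaches 18(W), which is W → L
n=20: reaches L-position 19 → W
n=21: reaches L-position 7 → W
n=22: only reaches 21(W), which is W → L
n=23: reaches L-position 22 → W
n=24: only reaches 8(W), 23(W), all W → L
n=25: reaches L-position 24 → W
From 25 Maya can move to 24, reaching an L position.

Maya wins.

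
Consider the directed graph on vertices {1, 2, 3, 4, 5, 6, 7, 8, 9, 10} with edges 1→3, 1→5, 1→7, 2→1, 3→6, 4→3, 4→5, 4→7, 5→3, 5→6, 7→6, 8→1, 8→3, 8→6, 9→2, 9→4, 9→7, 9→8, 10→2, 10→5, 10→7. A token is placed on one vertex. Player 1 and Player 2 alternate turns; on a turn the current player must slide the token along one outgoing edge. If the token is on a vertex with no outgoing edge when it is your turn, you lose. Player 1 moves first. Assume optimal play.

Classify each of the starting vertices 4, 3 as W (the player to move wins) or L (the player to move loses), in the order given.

Positions with no move are L. A position that does have a move is losing for the player to move precisely when every available move leads to a winning position for the opponent. Fill in the labels:
Every edge goes from a vertex to one that appears earlier in the order 6, 3, 5, 7, 1, 2, 4, 8, 10, 9, so processing vertices in that order labels each vertex after all of its successors.
6: no outgoing edge → L
3: W (go to 6, an L position)
5: W (go to 6, an L position)
7: W (go to 6, an L position)
1: L (options 7(W), 5(W), 3(W) are all W)
2: W (go to 1, an L position)
4: L (options 7(W), 5(W), 3(W) are all W)
8: W (go to 1, an L position)
10: L (options 2(W), 7(W), 5(W) are all W)
9: W (go to 4, an L position)

4: L, 3: W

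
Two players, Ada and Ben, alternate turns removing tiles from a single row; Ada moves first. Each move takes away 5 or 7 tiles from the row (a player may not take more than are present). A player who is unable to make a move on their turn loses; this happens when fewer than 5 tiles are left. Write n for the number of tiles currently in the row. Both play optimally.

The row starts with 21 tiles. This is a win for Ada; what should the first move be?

Remove 5, leaving 16.

Positions with no move are L. A position that does have a move is losing for the player to move precisely when every available move leads to a winning position for the opponent. Fill in the labels:
n=0: no move → L
n=1: no move → L
n=2: no move → L
n=3: no move → L
n=4: no move → L
n=5: reaches L-position 0 → W
n=6: reaches L-position 1 → W
n=7: reaches L-position 2 → W
n=8: reaches L-position 3 → W
n=9: reaches L-position 4 → W
n=10: reaches L-position 3 → W
n=11: reaches L-position 4 → W
n=12: only reaches 7(W), 5(W), all W → L
n=13: only reaches 8(W), 6(W), all W → L
n=14: only reaches 9(W), 7(W), all W → L
n=15: only reaches 10(W), 8(W), all W → L
n=16: only reaches 11(W), 9(W), all W → L
n=17: reaches L-position 12 → W
n=18: reaches L-position 13 → W
n=19: reaches L-position 14 → W
n=20: reaches L-position 15 → W
n=21: reaches L-position 16 → W
From 21, the L positions reachable in one move are: 16, 14. Any move reaching one of these is winning.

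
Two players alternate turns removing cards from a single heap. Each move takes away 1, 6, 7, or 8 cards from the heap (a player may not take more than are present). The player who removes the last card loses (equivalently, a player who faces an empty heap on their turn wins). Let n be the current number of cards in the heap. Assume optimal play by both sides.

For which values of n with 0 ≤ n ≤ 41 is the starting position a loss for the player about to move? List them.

1, 3, 5, 14, 16, 18, 27, 29, 31, 40

Positions with no move are W. A position that does have a move is losing for the player to move precisely when every available move leads to a winning position for the opponent. Fill in the labels:
n=0: no move; the opponent has just taken the last card and therefore loses → W
n=1: L (sole option 0(W) is W)
n=2: W (go to 1, an L position)
n=3: L (sole option 2(W) is W)
n=4: W (go to 3, an L position)
n=5: L (sole option 4(W) is W)
n=6: W (go to 5, an L position)
n=7: W (go to 1, an L position)
n=8: W (go to 1, an L position)
n=9: W (go to 3, an L position)
n=10: W (go to 3, an L position)
n=11: W (go to 5, an L position)
n=12: W (go to 5, an L position)
n=13: W (go to 5, an L position)
n=14: L (options 13(W), 8(W), 7(W), 6(W) are all W)
n=15: W (go to 14, an L position)
n=16: L (options 15(W), 10(W), 9(W), 8(W) are all W)
n=17: W (go to 16, an L position)
n=18: L (options 17(W), 12(W), 11(W), 10(W) are all W)
n=19: W (go to 18, an L position)
n=20: W (go to 14, an L position)
n=21: W (go to 14, an L position)
n=22: W (go to 16, an L position)
n=23: W (go to 16, an L position)
n=24: W (go to 18, an L position)
n=25: W (go to 18, an L position)
n=26: W (go to 18, an L position)
n=27: L (options 26(W), 21(W), 20(W), 19(W) are all W)
n=28: W (go to 27, an L position)
n=29: L (options 28(W), 23(W), 22(W), 21(W) are all W)
n=30: W (go to 29, an L position)
n=31: L (options 30(W), 25(W), 24(W), 23(W) are all W)
n=32: W (go to 31, an L position)
n=33: W (go to 27, an L position)
n=34: W (go to 27, an L position)
n=35: W (go to 29, an L position)
n=36: W (go to 29, an L position)
n=37: W (go to 31, an L position)
n=38: W (go to 31, an L position)
n=39: W (go to 31, an L position)
n=40: L (options 39(W), 34(W), 33(W), 32(W) are all W)
n=41: W (go to 40, an L position)
The losing starting values of n are exactly the entries labelled L in this table (10 of them).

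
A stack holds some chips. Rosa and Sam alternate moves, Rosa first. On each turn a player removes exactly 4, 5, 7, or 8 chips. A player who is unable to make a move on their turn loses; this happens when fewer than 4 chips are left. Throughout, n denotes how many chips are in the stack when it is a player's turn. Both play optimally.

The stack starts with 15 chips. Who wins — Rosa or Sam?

Work bottom-up. With no move the player to move loses. Otherwise the position is W if at least one move leads to an L position for the opponent, and L if every move leads to a W.
n=0: no move → L
n=1: no move → L
n=2: no move → L
n=3: no move → L
n=4: reaches L-position 0 → W
n=5: reaches L-position 1 → W
n=6: reaches L-position 2 → W
n=7: reaches L-position 3 → W
n=8: reaches L-position 3 → W
n=9: reaches L-position 2 → W
n=10: reaches L-position 3 → W
n=11: reaches L-position 3 → W
n=12: only reaches 8(W), 7(W), 5(W), 4(W), all W → L
n=13: only reaches 9(W), 8(W), 6(W), 5(W), all W → L
n=14: only reaches 10(W), 9(W), 7(W), 6(W), all W → L
n=15: only reaches 11(W), 10(W), 8(W), 7(W), all W → L
The starting position 15 is L: whatever Rosa does, the opponent receives a W position.

Sam wins.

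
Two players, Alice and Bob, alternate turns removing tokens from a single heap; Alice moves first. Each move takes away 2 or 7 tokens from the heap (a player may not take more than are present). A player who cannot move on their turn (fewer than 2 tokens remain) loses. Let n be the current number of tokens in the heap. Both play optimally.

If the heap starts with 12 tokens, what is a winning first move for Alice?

Remove 2, leaving 10.

Compute win/loss labels from the base case upward. A position with no move is L. Any other position is W if it can reach an L in one move, else L.
n=0: no move → L
n=1: no move → L
n=2: can move to 0, which is L ⇒ W
n=3: can move to 1, which is L ⇒ W
n=4: the only move is to 2(W), a W ⇒ L
n=5: the only move is to 3(W), a W ⇒ L
n=6: can move to 4, which is L ⇒ W
n=7: can move to 5, which is L ⇒ W
n=8: can move to 1, which is L ⇒ W
n=9: moves to 7(W), 2(W); every one is W ⇒ L
n=10: moves to 8(W), 3(W); every one is W ⇒ L
n=11: can move to 9, which is L ⇒ W
n=12: can move to 10, which is L ⇒ W
From 12, the L positions reachable in one move are: 10, 5. Any move reaching one of these is winning.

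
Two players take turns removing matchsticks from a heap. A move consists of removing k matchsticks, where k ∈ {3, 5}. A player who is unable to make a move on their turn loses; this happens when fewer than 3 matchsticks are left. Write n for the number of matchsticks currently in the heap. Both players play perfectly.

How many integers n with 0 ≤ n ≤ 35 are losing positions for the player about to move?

Build the W/L table. Terminal = L. A non-terminal position is W if it has a move to some L; otherwise it is L.
n=0: no move → L
n=1: no move → L
n=2: no move → L
n=3: →0(L), so W
n=4: →1(L), so W
n=5: →2(L), so W
n=6: →1(L), so W
n=7: →2(L), so W
n=8: →5(W), 3(W) — all W, so L
n=9: →6(W), 4(W) — all W, so L
n=10: →7(W), 5(W) — all W, so L
n=11: →8(L), so W
n=12: →9(L), so W
n=13: →10(L), so W
n=14: →9(L), so W
n=15: →10(L), so W
n=16: →13(W), 11(W) — all W, so L
n=17: →14(W), 12(W) — all W, so L
n=18: →15(W), 13(W) — all W, so L
n=19: →16(L), so W
n=20: →17(L), so W
n=21: →18(L), so W
n=22: →17(L), so W
n=23: →18(L), so W
n=24: →21(W), 19(W) — all W, so L
n=25: →22(W), 20(W) — all W, so L
n=26: →23(W), 21(W) — all W, so L
n=27: →24(L), so W
n=28: →25(L), so W
n=29: →26(L), so W
n=30: →25(L), so W
n=31: →26(L), so W
n=32: →29(W), 27(W) — all W, so L
n=33: →30(W), 28(W) — all W, so L
n=34: →31(W), 29(W) — all W, so L
n=35: →32(L), so W
L entries with 0 ≤ n ≤ 35: n = 0, 1, 2, 8, 9, 10, 16, 17, 18, 24, 25, 26, 32, 33, 34; that makes 15.

15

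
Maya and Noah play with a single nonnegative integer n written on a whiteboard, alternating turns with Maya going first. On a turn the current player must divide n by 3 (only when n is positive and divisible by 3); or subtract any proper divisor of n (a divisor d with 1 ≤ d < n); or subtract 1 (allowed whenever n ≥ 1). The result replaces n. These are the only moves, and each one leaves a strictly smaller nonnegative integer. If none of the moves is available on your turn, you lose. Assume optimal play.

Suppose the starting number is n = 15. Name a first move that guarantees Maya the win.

Move to 5.

Label each position W (a win for the player to move) or L (a loss). A position with no legal move is L; any other position is W exactly when some move reaches an L, and L when every move reaches a W.
n=0: no move → L
n=1: reaches L-position 0 → W
n=2: only reaches 1(W), which is W → L
n=3: reaches L-position 2 → W
n=4: reaches L-position 2 → W
n=5: only reaches 4(W), which is W → L
n=6: reaches L-position 2 → W
n=7: only reaches 6(W), which is W → L
n=8: reaches L-position 7 → W
n=9: only reaches 3(W), 6(W), 8(W), all W → L
n=10: reaches L-position 5 → W
n=11: only reaches 10(W), which is W → L
n=12: reaches L-position 9 → W
n=13: only reaches 12(W), which is W → L
n=14: reaches L-position 7 → W
n=15: reaches L-position 5 → W
From 15, the L positions reachable in one move are: 5.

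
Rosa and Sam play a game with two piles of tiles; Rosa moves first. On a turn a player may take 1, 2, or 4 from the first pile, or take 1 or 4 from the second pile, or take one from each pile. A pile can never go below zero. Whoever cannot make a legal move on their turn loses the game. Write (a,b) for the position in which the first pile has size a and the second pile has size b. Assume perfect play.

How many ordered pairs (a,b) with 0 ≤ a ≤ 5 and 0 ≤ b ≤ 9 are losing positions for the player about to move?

Build the W/L table. Terminal = L. A non-terminal position is W if it has a move to some L; otherwise it is L.
Every move lowers a or b (never raises either), so fill the grid row by row in increasing a, and left to right within a row: each cell's successors are then already labelled.
      b=0  b=1  b=2  b=3  b=4  b=5  b=6  b=7  b=8  b=9
a=0:    L    W    L    W    W    L    W    L    W    W
a=1:    W    W    W    W    L    W    W    W    W    L
a=2:    W    L    W    L    W    W    L    W    L    W
a=3:    L    W    W    W    W    L    W    W    W    W
a=4:    W    W    W    W    L    W    W    W    W    L
a=5:    W    L    W    L    W    W    L    W    L    W
Cells with no legal move (terminal, hence L): (0,0).
The remaining L cells, each justified by listing all of its moves:
(0,2): only reaches (0,1)(W), which is W → L
(0,5): only reaches (0,4)(W), (0,1)(W), all W → L
(0,7): only reaches (0,6)(W), (0,3)(W), all W → L
(1,4): only reaches (0,4)(W), (1,3)(W), (1,0)(W), (0,3)(W), all W → L
(1,9): only reaches (0,9)(W), (1,8)(W), (1,5)(W), (0,8)(W), all W → L
(2,1): only reaches (1,1)(W), (0,1)(W), (2,0)(W), (1,0)(W), all W → L
(2,3): only reaches (1,3)(W), (0,3)(W), (2,2)(W), (1,2)(W), all W → L
(2,6): only reaches (1,6)(W), (0,6)(W), (2,5)(W), (2,2)(W), (1,5)(W), all W → L
(2,8): only reaches (1,8)(W), (0,8)(W), (2,7)(W), (2,4)(W), (1,7)(W), all W → L
(3,0): only reaches (2,0)(W), (1,0)(W), all W → L
(3,5): only reaches (2,5)(W), (1,5)(W), (3,4)(W), (3,1)(W), (2,4)(W), all W → L
(4,4): only reaches (3,4)(W), (2,4)(W), (0,4)(W), (4,3)(W), (4,0)(W), (3,3)(W), all W → L
(4,9): only reaches (3,9)(W), (2,9)(W), (0,9)(W), (4,8)(W), (4,5)(W), (3,8)(W), all W → L
(5,1): only reaches (4,1)(W), (3,1)(W), (1,1)(W), (5,0)(W), (4,0)(W), all W → L
(5,3): only reaches (4,3)(W), (3,3)(W), (1,3)(W), (5,2)(W), (4,2)(W), all W → L
(5,6): only reaches (4,6)(W), (3,6)(W), (1,6)(W), (5,5)(W), (5,2)(W), (4,5)(W), all W → L
(5,8): only reaches (4,8)(W), (3,8)(W), (1,8)(W), (5,7)(W), (5,4)(W), (4,7)(W), all W → L
Every other cell has at least one move into one of the L cells above, so it is W.
L cells per row: a=0: 4, a=1: 2, a=2: 4, a=3: 2, a=4: 2, a=5: 4; total 18.

18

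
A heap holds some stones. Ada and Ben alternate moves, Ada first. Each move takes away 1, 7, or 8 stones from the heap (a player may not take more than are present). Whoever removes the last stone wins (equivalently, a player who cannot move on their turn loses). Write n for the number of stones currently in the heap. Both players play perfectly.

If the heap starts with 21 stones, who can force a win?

Ben wins.

Use the standard recursion: the mover loses at a terminal position; elsewhere, the mover wins exactly when some move hands the opponent an L position.
n=0: no move → L
n=1: →0(L), so W
n=2: →1(W) only, which is W, so L
n=3: →2(L), so W
n=4: →3(W) only, which is W, so L
n=5: →4(L), so W
n=6: →5(W) only, which is W, so L
n=7: →6(L), so W
n=8: →0(L), so W
n=9: →2(L), so W
n=10: →2(L), so W
n=11: →4(L), so W
n=12: →4(L), so W
n=13: →6(L), so W
n=14: →6(L), so W
n=15: →14(W), 8(W), 7(W) — all W, so L
n=16: →15(L), so W
n=17: →16(W), 10(W), 9(W) — all W, so L
n=18: →17(L), so W
n=19: →18(W), 12(W), 11(W) — all W, so L
n=20: →19(L), so W
n=21: →20(W), 14(W), 13(W) — all W, so L
The starting position 21 is L: whatever Ada does, the opponent receives a W position.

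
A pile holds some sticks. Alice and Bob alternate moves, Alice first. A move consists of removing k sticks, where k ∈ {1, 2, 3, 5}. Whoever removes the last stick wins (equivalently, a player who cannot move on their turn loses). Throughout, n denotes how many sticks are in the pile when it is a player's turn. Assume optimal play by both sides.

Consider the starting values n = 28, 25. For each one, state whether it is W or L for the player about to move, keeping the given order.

28: L, 25: W

Use the standard recursion: the mover loses at a terminal position; elsewhere, the mover wins exactly when some move hands the opponent an L position.
n=0: no move → L
n=1: can move to 0, which is L ⇒ W
n=2: can move to 0, which is L ⇒ W
n=3: can move to 0, which is L ⇒ W
n=4: moves to 3(W), 2(W), 1(W); every one is W ⇒ L
n=5: can move to 4, which is L ⇒ W
n=6: can move to 4, which is L ⇒ W
n=7: can move to 4, which is L ⇒ W
n=8: moves to 7(W), 6(W), 5(W), 3(W); every one is W ⇒ L
n=9: can move to 8, which is L ⇒ W
n=10: can move to 8, which is L ⇒ W
n=11: can move to 8, which is L ⇒ W
n=12: moves to 11(W), 10(W), 9(W), 7(W); every one is W ⇒ L
n=13: can move to 12, which is L ⇒ W
n=14: can move to 12, which is L ⇒ W
n=15: can move to 12, which is L ⇒ W
n=16: moves to 15(W), 14(W), 13(W), 11(W); every one is W ⇒ L
n=17: can move to 16, which is L ⇒ W
n=18: can move to 16, which is L ⇒ W
n=19: can move to 16, which is L ⇒ W
n=20: moves to 19(W), 18(W), 17(W), 15(W); every one is W ⇒ L
n=21: can move to 20, which is L ⇒ W
n=22: can move to 20, which is L ⇒ W
n=23: can move to 20, which is L ⇒ W
n=24: moves to 23(W), 22(W), 21(W), 19(W); every one is W ⇒ L
n=25: can move to 24, which is L ⇒ W
n=26: can move to 24, which is L ⇒ W
n=27: can move to 24, which is L ⇒ W
n=28: moves to 27(W), 26(W), 25(W), 23(W); every one is W ⇒ L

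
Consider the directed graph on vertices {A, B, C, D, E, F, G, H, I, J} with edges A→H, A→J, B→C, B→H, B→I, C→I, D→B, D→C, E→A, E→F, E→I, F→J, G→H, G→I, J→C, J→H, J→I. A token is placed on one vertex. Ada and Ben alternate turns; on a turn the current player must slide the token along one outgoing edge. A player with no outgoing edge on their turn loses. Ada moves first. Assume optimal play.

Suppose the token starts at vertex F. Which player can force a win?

Ben wins.

Positions with no move are L. A position that does have a move is losing for the player to move precisely when every available move leads to a winning position for the opponent. Fill in the labels:
Every edge goes from a vertex to one that appears earlier in the order H, I, C, B, J, A, F, D, E, G, so processing vertices in that order labels each vertex after all of its successors.
H: no outgoing edge → L
I: no outgoing edge → L
C: reaches L-position I → W
B: reaches L-position I → W
J: reaches L-position I → W
A: reaches L-position H → W
F: only reaches J(W), which is W → L
D: only reaches B(W), C(W), all W → L
E: reaches L-position F → W
G: reaches L-position I → W
The starting position F is L: whatever Ada does, the opponent receives a W position.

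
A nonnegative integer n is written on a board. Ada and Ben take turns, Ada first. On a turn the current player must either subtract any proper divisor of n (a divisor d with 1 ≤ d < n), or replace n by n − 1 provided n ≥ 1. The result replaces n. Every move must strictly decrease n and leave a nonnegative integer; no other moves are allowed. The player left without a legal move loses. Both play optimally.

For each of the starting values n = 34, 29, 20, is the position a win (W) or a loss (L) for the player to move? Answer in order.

Classify positions by backward induction: terminal positions (no move available) are L. From any other position, the mover wins iff some move reaches an L.
n=0: no move → L
n=1: W (go to 0, an L position)
n=2: L (sole option 1(W) is W)
n=3: W (go to 2, an L position)
n=4: W (go to 2, an L position)
n=5: L (sole option 4(W) is W)
n=6: W (go to 5, an L position)
n=7: L (sole option 6(W) is W)
n=8: W (go to 7, an L position)
n=9: L (options 6(W), 8(W) are all W)
n=10: W (go to 5, an L position)
n=11: L (sole option 10(W) is W)
n=12: W (go to 9, an L position)
n=13: L (sole option 12(W) is W)
n=14: W (go to 7, an L position)
n=15: L (options 10(W), 12(W), 14(W) are all W)
n=16: W (go to 15, an L position)
n=17: L (sole option 16(W) is W)
n=18: W (go to 9, an L position)
n=19: L (sole option 18(W) is W)
n=20: W (go to 15, an L position)
n=21: L (options 14(W), 18(W), 20(W) are all W)
n=22: W (go to 11, an L position)
n=23: L (sole option 22(W) is W)
n=24: W (go to 21, an L position)
n=25: L (options 20(W), 24(W) are all W)
n=26: W (go to 13, an L position)
n=27: L (options 18(W), 24(W), 26(W) are all W)
n=28: W (go to 21, an L position)
n=29: L (sole option 28(W) is W)
n=30: W (go to 15, an L position)
n=31: L (sole option 30(W) is W)
n=32: W (go to 31, an L position)
n=33: L (options 22(W), 30(W), 32(W) are all W)
n=34: W (go to 17, an L position)

34: W, 29: L, 20: W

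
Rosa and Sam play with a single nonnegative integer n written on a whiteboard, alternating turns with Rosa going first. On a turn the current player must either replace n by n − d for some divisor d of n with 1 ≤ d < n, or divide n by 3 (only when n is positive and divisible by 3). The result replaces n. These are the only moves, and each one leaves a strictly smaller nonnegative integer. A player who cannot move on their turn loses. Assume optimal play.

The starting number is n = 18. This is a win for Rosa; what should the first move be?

Move to 9.

Use the standard recursion: the mover loses at a terminal position; elsewhere, the mover wins exactly when some move hands the opponent an L position.
n=0: no move → L
n=1: no move → L
n=2: W (go to 1, an L position)
n=3: W (go to 1, an L position)
n=4: L (options 2(W), 3(W) are all W)
n=5: W (go to 4, an L position)
n=6: W (go to 4, an L position)
n=7: L (sole option 6(W) is W)
n=8: W (go to 4, an L position)
n=9: L (options 3(W), 6(W), 8(W) are all W)
n=10: W (go to 9, an L position)
n=11: L (sole option 10(W) is W)
n=12: W (go to 4, an L position)
n=13: L (sole option 12(W) is W)
n=14: W (go to 7, an L position)
n=15: L (options 5(W), 10(W), 12(W), 14(W) are all W)
n=16: W (go to 15, an L position)
n=17: L (sole option 16(W) is W)
n=18: W (go to 9, an L position)
From 18, the L positions reachable in one move are: 9, 15, 17. Any move reaching one of these is winning.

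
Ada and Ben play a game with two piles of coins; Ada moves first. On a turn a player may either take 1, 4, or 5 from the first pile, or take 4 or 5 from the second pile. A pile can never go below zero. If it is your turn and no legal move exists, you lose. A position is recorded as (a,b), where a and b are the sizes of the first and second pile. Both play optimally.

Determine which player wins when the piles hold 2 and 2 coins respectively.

Classify positions by backward induction: terminal positions (no move available) are L. From any other position, the mover wins iff some move reaches an L.
No move ever increases a pile, so every position that can arise here has a ≤ 2 and b ≤ 2; it is enough to label the cells with 0 ≤ a ≤ 2 and 0 ≤ b ≤ 2.
Every move lowers a or b (never raises either), so fill the grid row by row in increasing a, and left to right within a row: each cell's successors are then already labelled.
      b=0  b=1  b=2
a=0:    L    L    L
a=1:    W    W    W
a=2:    L    L    L
Cells with no legal move (terminal, hence L): (0,0), (0,1), (0,2).
The remaining L cells, each justified by listing all of its moves:
(2,0): only reaches (1,0)(W), which is W → L
(2,1): only reaches (1,1)(W), which is W → L
(2,2): only reaches (1,2)(W), which is W → L
Every other cell has at least one move into one of the L cells above, so it is W.
The starting position (2,2) is L: whatever Ada does, the opponent receives a W position.

Ben wins.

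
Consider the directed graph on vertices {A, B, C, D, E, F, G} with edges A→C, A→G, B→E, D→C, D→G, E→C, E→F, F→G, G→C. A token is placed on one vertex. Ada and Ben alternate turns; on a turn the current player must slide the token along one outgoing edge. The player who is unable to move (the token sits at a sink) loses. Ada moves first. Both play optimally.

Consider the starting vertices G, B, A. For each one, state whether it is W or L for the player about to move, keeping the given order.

Label each position W (a win for the player to move) or L (a loss). A position with no legal move is L; any other position is W exactly when some move reaches an L, and L when every move reaches a W.
Every edge goes from a vertex to one that appears earlier in the order C, G, F, D, E, A, B, so processing vertices in that order labels each vertex after all of its successors.
C: no outgoing edge → L
G: can move to C, which is L ⇒ W
F: the only move is to G(W), a W ⇒ L
D: can move to C, which is L ⇒ W
E: can move to F, which is L ⇒ W
A: can move to C, which is L ⇒ W
B: the only move is to E(W), a W ⇒ L

G: W, B: L, A: W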